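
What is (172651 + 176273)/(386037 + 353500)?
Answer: 348924/739537 ≈ 0.47181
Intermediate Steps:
(172651 + 176273)/(386037 + 353500) = 348924/739537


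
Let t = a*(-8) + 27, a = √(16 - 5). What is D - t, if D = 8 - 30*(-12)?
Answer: 341 + 8*√11 ≈ 367.53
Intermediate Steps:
a = √11 ≈ 3.3166
D = 368 (D = 8 + 360 = 368)
t = 27 - 8*√11 (t = √11*(-8) + 27 = -8*√11 + 27 = 27 - 8*√11 ≈ 0.46700)
D - t = 368 - (27 - 8*√11) = 368 + (-27 + 8*√11) = 341 + 8*√11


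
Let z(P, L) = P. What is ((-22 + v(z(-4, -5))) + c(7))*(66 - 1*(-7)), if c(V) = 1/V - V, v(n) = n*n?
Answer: -6570/7 ≈ -938.57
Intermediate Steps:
v(n) = n**2
((-22 + v(z(-4, -5))) + c(7))*(66 - 1*(-7)) = ((-22 + (-4)**2) + (1/7 - 1*7))*(66 - 1*(-7)) = ((-22 + 16) + (1/7 - 7))*(66 + 7) = (-6 - 48/7)*73 = -90/7*73 = -6570/7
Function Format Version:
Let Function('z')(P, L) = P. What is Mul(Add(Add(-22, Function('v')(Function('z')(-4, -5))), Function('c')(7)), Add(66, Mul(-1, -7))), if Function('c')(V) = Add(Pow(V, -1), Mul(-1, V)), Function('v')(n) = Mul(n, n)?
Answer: Rational(-6570, 7) ≈ -938.57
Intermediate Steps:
Function('v')(n) = Pow(n, 2)
Mul(Add(Add(-22, Function('v')(Function('z')(-4, -5))), Function('c')(7)), Add(66, Mul(-1, -7))) = Mul(Add(Add(-22, Pow(-4, 2)), Add(Pow(7, -1), Mul(-1, 7))), Add(66, Mul(-1, -7))) = Mul(Add(Add(-22, 16), Add(Rational(1, 7), -7)), Add(66, 7)) = Mul(Add(-6, Rational(-48, 7)), 73) = Mul(Rational(-90, 7), 73) = Rational(-6570, 7)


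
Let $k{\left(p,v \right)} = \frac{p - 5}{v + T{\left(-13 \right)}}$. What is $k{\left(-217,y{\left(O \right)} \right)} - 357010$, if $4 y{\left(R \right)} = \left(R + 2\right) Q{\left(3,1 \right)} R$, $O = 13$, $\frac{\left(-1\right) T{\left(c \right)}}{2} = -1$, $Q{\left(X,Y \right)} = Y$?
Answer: $- \frac{72473918}{203} \approx -3.5701 \cdot 10^{5}$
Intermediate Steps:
$T{\left(c \right)} = 2$ ($T{\left(c \right)} = \left(-2\right) \left(-1\right) = 2$)
$y{\left(R \right)} = \frac{R \left(2 + R\right)}{4}$ ($y{\left(R \right)} = \frac{\left(R + 2\right) 1 R}{4} = \frac{\left(2 + R\right) 1 R}{4} = \frac{\left(2 + R\right) R}{4} = \frac{R \left(2 + R\right)}{4}$)
$k{\left(p,v \right)} = \frac{-5 + p}{2 + v}$ ($k{\left(p,v \right)} = \frac{p - 5}{v + 2} = \frac{-5 + p}{2 + v}$)
$k{\left(-217,y{\left(O \right)} \right)} - 357010 = \frac{-5 - 217}{2 + \frac{1}{4} \cdot 13 \left(2 + 13\right)} - 357010 = \frac{1}{2 + \frac{1}{4} \cdot 13 \cdot 15} \left(-222\right) - 357010 = \frac{1}{2 + \frac{195}{4}} \left(-222\right) - 357010 = \frac{1}{\frac{203}{4}} \left(-222\right) - 357010 = \frac{4}{203} \left(-222\right) - 357010 = - \frac{888}{203} - 357010 = - \frac{72473918}{203}$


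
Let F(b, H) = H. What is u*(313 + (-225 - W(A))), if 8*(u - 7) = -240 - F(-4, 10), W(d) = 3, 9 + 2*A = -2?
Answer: -8245/4 ≈ -2061.3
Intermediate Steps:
A = -11/2 (A = -9/2 + (½)*(-2) = -9/2 - 1 = -11/2 ≈ -5.5000)
u = -97/4 (u = 7 + (-240 - 1*10)/8 = 7 + (-240 - 10)/8 = 7 + (⅛)*(-250) = 7 - 125/4 = -97/4 ≈ -24.250)
u*(313 + (-225 - W(A))) = -97*(313 + (-225 - 1*3))/4 = -97*(313 + (-225 - 3))/4 = -97*(313 - 228)/4 = -97/4*85 = -8245/4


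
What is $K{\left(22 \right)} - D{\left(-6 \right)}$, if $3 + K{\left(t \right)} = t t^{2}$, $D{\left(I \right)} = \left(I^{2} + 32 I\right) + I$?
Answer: $10807$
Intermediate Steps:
$D{\left(I \right)} = I^{2} + 33 I$
$K{\left(t \right)} = -3 + t^{3}$ ($K{\left(t \right)} = -3 + t t^{2} = -3 + t^{3}$)
$K{\left(22 \right)} - D{\left(-6 \right)} = \left(-3 + 22^{3}\right) - - 6 \left(33 - 6\right) = \left(-3 + 10648\right) - \left(-6\right) 27 = 10645 - -162 = 10645 + 162 = 10807$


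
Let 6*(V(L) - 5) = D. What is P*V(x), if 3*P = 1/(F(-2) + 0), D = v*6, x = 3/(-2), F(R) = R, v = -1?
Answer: -⅔ ≈ -0.66667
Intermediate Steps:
x = -3/2 (x = 3*(-½) = -3/2 ≈ -1.5000)
D = -6 (D = -1*6 = -6)
V(L) = 4 (V(L) = 5 + (⅙)*(-6) = 5 - 1 = 4)
P = -⅙ (P = 1/(3*(-2 + 0)) = (⅓)/(-2) = (⅓)*(-½) = -⅙ ≈ -0.16667)
P*V(x) = -⅙*4 = -⅔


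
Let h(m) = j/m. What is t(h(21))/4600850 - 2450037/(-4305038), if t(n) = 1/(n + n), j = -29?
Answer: 326895284009151/574398188386700 ≈ 0.56911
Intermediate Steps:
h(m) = -29/m
t(n) = 1/(2*n)
t(h(21))/4600850 - 2450037/(-4305038) = (1/(2*((-29/21))))/4600850 - 2450037/(-4305038) = (1/(2*((-29*1/21))))*(1/4600850) - 2450037*(-1/4305038) = (1/(2*(-29/21)))*(1/4600850) + 2450037/4305038 = ((½)*(-21/29))*(1/4600850) + 2450037/4305038 = -21/58*1/4600850 + 2450037/4305038 = -21/266849300 + 2450037/4305038 = 326895284009151/574398188386700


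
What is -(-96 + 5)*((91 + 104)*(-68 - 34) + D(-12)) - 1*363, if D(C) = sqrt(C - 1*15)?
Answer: -1810353 + 273*I*sqrt(3) ≈ -1.8104e+6 + 472.85*I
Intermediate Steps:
D(C) = sqrt(-15 + C) (D(C) = sqrt(C - 15) = sqrt(-15 + C))
-(-96 + 5)*((91 + 104)*(-68 - 34) + D(-12)) - 1*363 = -(-96 + 5)*((91 + 104)*(-68 - 34) + sqrt(-15 - 12)) - 1*363 = -(-91)*(195*(-102) + sqrt(-27)) - 363 = -(-91)*(-19890 + 3*I*sqrt(3)) - 363 = -(1809990 - 273*I*sqrt(3)) - 363 = (-1809990 + 273*I*sqrt(3)) - 363 = -1810353 + 273*I*sqrt(3)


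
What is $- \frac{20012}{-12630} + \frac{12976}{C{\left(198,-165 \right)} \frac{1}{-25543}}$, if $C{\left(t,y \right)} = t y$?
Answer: $\frac{69780272798}{6877035} \approx 10147.0$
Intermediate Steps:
$- \frac{20012}{-12630} + \frac{12976}{C{\left(198,-165 \right)} \frac{1}{-25543}} = - \frac{20012}{-12630} + \frac{12976}{198 \left(-165\right) \frac{1}{-25543}} = \left(-20012\right) \left(- \frac{1}{12630}\right) + \frac{12976}{\left(-32670\right) \left(- \frac{1}{25543}\right)} = \frac{10006}{6315} + \frac{12976}{\frac{32670}{25543}} = \frac{10006}{6315} + 12976 \cdot \frac{25543}{32670} = \frac{10006}{6315} + \frac{165722984}{16335} = \frac{69780272798}{6877035}$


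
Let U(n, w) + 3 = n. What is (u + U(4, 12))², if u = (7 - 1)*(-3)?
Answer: 289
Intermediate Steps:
U(n, w) = -3 + n
u = -18 (u = 6*(-3) = -18)
(u + U(4, 12))² = (-18 + (-3 + 4))² = (-18 + 1)² = (-17)² = 289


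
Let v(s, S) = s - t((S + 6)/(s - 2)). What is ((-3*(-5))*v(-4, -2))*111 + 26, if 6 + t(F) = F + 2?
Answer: 1136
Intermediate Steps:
t(F) = -4 + F (t(F) = -6 + (F + 2) = -6 + (2 + F) = -4 + F)
v(s, S) = 4 + s - (6 + S)/(-2 + s) (v(s, S) = s - (-4 + (S + 6)/(s - 2)) = s - (-4 + (6 + S)/(-2 + s)) = s + (4 - (6 + S)/(-2 + s)) = 4 + s - (6 + S)/(-2 + s))
((-3*(-5))*v(-4, -2))*111 + 26 = ((-3*(-5))*((-6 - 1*(-2) + (-2 - 4)*(4 - 4))/(-2 - 4)))*111 + 26 = (15*((-6 + 2 - 6*0)/(-6)))*111 + 26 = (15*(-(-6 + 2 + 0)/6))*111 + 26 = (15*(-⅙*(-4)))*111 + 26 = (15*(⅔))*111 + 26 = 10*111 + 26 = 1110 + 26 = 1136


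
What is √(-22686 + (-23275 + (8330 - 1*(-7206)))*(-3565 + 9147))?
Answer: 2*I*√10805446 ≈ 6574.3*I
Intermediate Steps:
√(-22686 + (-23275 + (8330 - 1*(-7206)))*(-3565 + 9147)) = √(-22686 + (-23275 + (8330 + 7206))*5582) = √(-22686 + (-23275 + 15536)*5582) = √(-22686 - 7739*5582) = √(-22686 - 43199098) = √(-43221784) = 2*I*√10805446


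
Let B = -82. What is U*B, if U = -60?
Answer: 4920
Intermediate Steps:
U*B = -60*(-82) = 4920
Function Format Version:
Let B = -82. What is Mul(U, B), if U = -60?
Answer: 4920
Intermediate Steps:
Mul(U, B) = Mul(-60, -82) = 4920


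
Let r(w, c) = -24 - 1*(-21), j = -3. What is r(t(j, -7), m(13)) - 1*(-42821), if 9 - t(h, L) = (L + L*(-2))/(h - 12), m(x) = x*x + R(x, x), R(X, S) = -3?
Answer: 42818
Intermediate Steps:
m(x) = -3 + x² (m(x) = x*x - 3 = x² - 3 = -3 + x²)
t(h, L) = 9 + L/(-12 + h) (t(h, L) = 9 - (L + L*(-2))/(h - 12) = 9 - (L - 2*L)/(-12 + h) = 9 - (-L)/(-12 + h) = 9 - (-1)*L/(-12 + h) = 9 + L/(-12 + h))
r(w, c) = -3 (r(w, c) = -24 + 21 = -3)
r(t(j, -7), m(13)) - 1*(-42821) = -3 - 1*(-42821) = -3 + 42821 = 42818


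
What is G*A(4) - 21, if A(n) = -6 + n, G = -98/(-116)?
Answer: -658/29 ≈ -22.690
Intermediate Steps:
G = 49/58 (G = -98*(-1/116) = 49/58 ≈ 0.84483)
G*A(4) - 21 = 49*(-6 + 4)/58 - 21 = (49/58)*(-2) - 21 = -49/29 - 21 = -658/29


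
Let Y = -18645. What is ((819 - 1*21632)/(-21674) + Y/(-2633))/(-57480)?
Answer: -458912359/3280248062160 ≈ -0.00013990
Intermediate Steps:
((819 - 1*21632)/(-21674) + Y/(-2633))/(-57480) = ((819 - 1*21632)/(-21674) - 18645/(-2633))/(-57480) = ((819 - 21632)*(-1/21674) - 18645*(-1/2633))*(-1/57480) = (-20813*(-1/21674) + 18645/2633)*(-1/57480) = (20813/21674 + 18645/2633)*(-1/57480) = (458912359/57067642)*(-1/57480) = -458912359/3280248062160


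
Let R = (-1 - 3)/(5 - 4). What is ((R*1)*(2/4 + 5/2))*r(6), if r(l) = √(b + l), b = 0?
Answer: -12*√6 ≈ -29.394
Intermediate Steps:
R = -4 (R = -4/1 = -4*1 = -4)
r(l) = √l (r(l) = √(0 + l) = √l)
((R*1)*(2/4 + 5/2))*r(6) = ((-4*1)*(2/4 + 5/2))*√6 = (-4*(2*(¼) + 5*(½)))*√6 = (-4*(½ + 5/2))*√6 = (-4*3)*√6 = -12*√6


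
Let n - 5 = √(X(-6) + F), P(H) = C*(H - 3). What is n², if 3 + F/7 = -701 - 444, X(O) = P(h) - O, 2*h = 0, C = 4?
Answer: (5 + I*√8042)² ≈ -8017.0 + 896.77*I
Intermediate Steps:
h = 0 (h = (½)*0 = 0)
P(H) = -12 + 4*H (P(H) = 4*(H - 3) = 4*(-3 + H) = -12 + 4*H)
X(O) = -12 - O (X(O) = (-12 + 4*0) - O = (-12 + 0) - O = -12 - O)
F = -8036 (F = -21 + 7*(-701 - 444) = -21 + 7*(-1145) = -21 - 8015 = -8036)
n = 5 + I*√8042 (n = 5 + √((-12 - 1*(-6)) - 8036) = 5 + √((-12 + 6) - 8036) = 5 + √(-6 - 8036) = 5 + √(-8042) = 5 + I*√8042 ≈ 5.0 + 89.677*I)
n² = (5 + I*√8042)²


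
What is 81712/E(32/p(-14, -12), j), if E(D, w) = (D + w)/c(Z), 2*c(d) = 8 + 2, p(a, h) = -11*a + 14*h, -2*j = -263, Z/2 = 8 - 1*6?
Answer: 5719840/1809 ≈ 3161.9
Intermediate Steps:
Z = 4 (Z = 2*(8 - 1*6) = 2*(8 - 6) = 2*2 = 4)
j = 263/2 (j = -½*(-263) = 263/2 ≈ 131.50)
c(d) = 5 (c(d) = (8 + 2)/2 = (½)*10 = 5)
E(D, w) = D/5 + w/5 (E(D, w) = (D + w)/5 = (D + w)*(⅕) = D/5 + w/5)
81712/E(32/p(-14, -12), j) = 81712/((32/(-11*(-14) + 14*(-12)))/5 + (⅕)*(263/2)) = 81712/((32/(154 - 168))/5 + 263/10) = 81712/((32/(-14))/5 + 263/10) = 81712/((32*(-1/14))/5 + 263/10) = 81712/((⅕)*(-16/7) + 263/10) = 81712/(-16/35 + 263/10) = 81712/(1809/70) = 81712*(70/1809) = 5719840/1809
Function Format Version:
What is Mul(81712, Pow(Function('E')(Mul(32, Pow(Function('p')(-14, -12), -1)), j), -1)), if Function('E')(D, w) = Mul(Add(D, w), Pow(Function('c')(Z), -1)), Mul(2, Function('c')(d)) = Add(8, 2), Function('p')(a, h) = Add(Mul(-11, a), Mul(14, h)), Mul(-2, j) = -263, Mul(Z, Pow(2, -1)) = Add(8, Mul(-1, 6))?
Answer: Rational(5719840, 1809) ≈ 3161.9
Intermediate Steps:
Z = 4 (Z = Mul(2, Add(8, Mul(-1, 6))) = Mul(2, Add(8, -6)) = Mul(2, 2) = 4)
j = Rational(263, 2) (j = Mul(Rational(-1, 2), -263) = Rational(263, 2) ≈ 131.50)
Function('c')(d) = 5 (Function('c')(d) = Mul(Rational(1, 2), Add(8, 2)) = Mul(Rational(1, 2), 10) = 5)
Function('E')(D, w) = Add(Mul(Rational(1, 5), D), Mul(Rational(1, 5), w)) (Function('E')(D, w) = Mul(Add(D, w), Pow(5, -1)) = Mul(Add(D, w), Rational(1, 5)) = Add(Mul(Rational(1, 5), D), Mul(Rational(1, 5), w)))
Mul(81712, Pow(Function('E')(Mul(32, Pow(Function('p')(-14, -12), -1)), j), -1)) = Mul(81712, Pow(Add(Mul(Rational(1, 5), Mul(32, Pow(Add(Mul(-11, -14), Mul(14, -12)), -1))), Mul(Rational(1, 5), Rational(263, 2))), -1)) = Mul(81712, Pow(Add(Mul(Rational(1, 5), Mul(32, Pow(Add(154, -168), -1))), Rational(263, 10)), -1)) = Mul(81712, Pow(Add(Mul(Rational(1, 5), Mul(32, Pow(-14, -1))), Rational(263, 10)), -1)) = Mul(81712, Pow(Add(Mul(Rational(1, 5), Mul(32, Rational(-1, 14))), Rational(263, 10)), -1)) = Mul(81712, Pow(Add(Mul(Rational(1, 5), Rational(-16, 7)), Rational(263, 10)), -1)) = Mul(81712, Pow(Add(Rational(-16, 35), Rational(263, 10)), -1)) = Mul(81712, Pow(Rational(1809, 70), -1)) = Mul(81712, Rational(70, 1809)) = Rational(5719840, 1809)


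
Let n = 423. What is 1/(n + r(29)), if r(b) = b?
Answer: 1/452 ≈ 0.0022124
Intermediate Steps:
1/(n + r(29)) = 1/(423 + 29) = 1/452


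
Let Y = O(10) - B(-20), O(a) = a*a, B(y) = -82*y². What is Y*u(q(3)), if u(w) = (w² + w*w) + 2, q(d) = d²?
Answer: 5395600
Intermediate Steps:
O(a) = a²
u(w) = 2 + 2*w² (u(w) = (w² + w²) + 2 = 2*w² + 2 = 2 + 2*w²)
Y = 32900 (Y = 10² - (-82)*(-20)² = 100 - (-82)*400 = 100 - 1*(-32800) = 100 + 32800 = 32900)
Y*u(q(3)) = 32900*(2 + 2*(3²)²) = 32900*(2 + 2*9²) = 32900*(2 + 2*81) = 32900*(2 + 162) = 32900*164 = 5395600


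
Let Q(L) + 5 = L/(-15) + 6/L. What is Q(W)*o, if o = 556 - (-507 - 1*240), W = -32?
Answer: -955099/240 ≈ -3979.6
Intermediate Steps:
Q(L) = -5 + 6/L - L/15 (Q(L) = -5 + (L/(-15) + 6/L) = -5 + (L*(-1/15) + 6/L) = -5 + (-L/15 + 6/L) = -5 + (6/L - L/15) = -5 + 6/L - L/15)
o = 1303 (o = 556 - (-507 - 240) = 556 - 1*(-747) = 556 + 747 = 1303)
Q(W)*o = (-5 + 6/(-32) - 1/15*(-32))*1303 = (-5 + 6*(-1/32) + 32/15)*1303 = (-5 - 3/16 + 32/15)*1303 = -733/240*1303 = -955099/240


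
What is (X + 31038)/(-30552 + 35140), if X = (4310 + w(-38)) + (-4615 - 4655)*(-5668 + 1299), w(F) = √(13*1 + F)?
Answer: 20267989/2294 + 5*I/4588 ≈ 8835.2 + 0.0010898*I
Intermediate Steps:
w(F) = √(13 + F)
X = 40504940 + 5*I (X = (4310 + √(13 - 38)) + (-4615 - 4655)*(-5668 + 1299) = (4310 + √(-25)) - 9270*(-4369) = (4310 + 5*I) + 40500630 = 40504940 + 5*I ≈ 4.0505e+7 + 5.0*I)
(X + 31038)/(-30552 + 35140) = ((40504940 + 5*I) + 31038)/(-30552 + 35140) = (40535978 + 5*I)/4588 = (40535978 + 5*I)*(1/4588) = 20267989/2294 + 5*I/4588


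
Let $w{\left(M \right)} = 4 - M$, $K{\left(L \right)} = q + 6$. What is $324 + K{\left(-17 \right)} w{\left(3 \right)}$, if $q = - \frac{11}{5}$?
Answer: $\frac{1639}{5} \approx 327.8$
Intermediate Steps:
$q = - \frac{11}{5}$ ($q = \left(-11\right) \frac{1}{5} = - \frac{11}{5} \approx -2.2$)
$K{\left(L \right)} = \frac{19}{5}$ ($K{\left(L \right)} = - \frac{11}{5} + 6 = \frac{19}{5}$)
$324 + K{\left(-17 \right)} w{\left(3 \right)} = 324 + \frac{19 \left(4 - 3\right)}{5} = 324 + \frac{19}{5} \cdot 1 = 324 + \frac{19}{5} = \frac{1639}{5}$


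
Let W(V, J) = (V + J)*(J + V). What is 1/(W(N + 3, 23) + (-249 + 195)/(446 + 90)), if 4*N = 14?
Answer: 67/58300 ≈ 0.0011492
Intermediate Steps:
N = 7/2 (N = (¼)*14 = 7/2 ≈ 3.5000)
W(V, J) = (J + V)² (W(V, J) = (J + V)*(J + V) = (J + V)²)
1/(W(N + 3, 23) + (-249 + 195)/(446 + 90)) = 1/((23 + (7/2 + 3))² + (-249 + 195)/(446 + 90)) = 1/((23 + 13/2)² - 54/536) = 1/((59/2)² - 54*1/536) = 1/(3481/4 - 27/268) = 1/(58300/67) = 67/58300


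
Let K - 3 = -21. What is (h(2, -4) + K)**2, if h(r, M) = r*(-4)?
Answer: 676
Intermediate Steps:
h(r, M) = -4*r
K = -18 (K = 3 - 21 = -18)
(h(2, -4) + K)**2 = (-4*2 - 18)**2 = (-8 - 18)**2 = (-26)**2 = 676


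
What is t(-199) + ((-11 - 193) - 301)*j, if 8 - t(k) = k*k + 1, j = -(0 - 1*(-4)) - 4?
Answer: -35554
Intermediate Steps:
j = -8 (j = -(0 + 4) - 4 = -1*4 - 4 = -4 - 4 = -8)
t(k) = 7 - k² (t(k) = 8 - (k*k + 1) = 8 - (k² + 1) = 8 - (1 + k²) = 8 + (-1 - k²) = 7 - k²)
t(-199) + ((-11 - 193) - 301)*j = (7 - 1*(-199)²) + ((-11 - 193) - 301)*(-8) = (7 - 1*39601) + (-204 - 301)*(-8) = (7 - 39601) - 505*(-8) = -39594 + 4040 = -35554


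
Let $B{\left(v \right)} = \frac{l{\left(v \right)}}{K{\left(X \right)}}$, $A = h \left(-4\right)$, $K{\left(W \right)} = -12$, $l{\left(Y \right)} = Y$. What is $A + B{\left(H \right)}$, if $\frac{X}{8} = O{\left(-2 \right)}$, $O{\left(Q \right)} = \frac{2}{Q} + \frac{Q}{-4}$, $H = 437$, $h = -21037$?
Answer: $\frac{1009339}{12} \approx 84112.0$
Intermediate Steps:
$O{\left(Q \right)} = \frac{2}{Q} - \frac{Q}{4}$ ($O{\left(Q \right)} = \frac{2}{Q} + Q \left(- \frac{1}{4}\right) = \frac{2}{Q} - \frac{Q}{4}$)
$X = -4$ ($X = 8 \left(\frac{2}{-2} - - \frac{1}{2}\right) = 8 \left(2 \left(- \frac{1}{2}\right) + \frac{1}{2}\right) = 8 \left(-1 + \frac{1}{2}\right) = 8 \left(- \frac{1}{2}\right) = -4$)
$A = 84148$ ($A = \left(-21037\right) \left(-4\right) = 84148$)
$B{\left(v \right)} = - \frac{v}{12}$ ($B{\left(v \right)} = \frac{v}{-12} = v \left(- \frac{1}{12}\right) = - \frac{v}{12}$)
$A + B{\left(H \right)} = 84148 - \frac{437}{12} = \frac{1009339}{12}$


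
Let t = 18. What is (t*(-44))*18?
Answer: -14256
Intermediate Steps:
(t*(-44))*18 = (18*(-44))*18 = -792*18 = -14256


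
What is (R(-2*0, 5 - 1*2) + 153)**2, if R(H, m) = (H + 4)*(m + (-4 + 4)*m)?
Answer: 27225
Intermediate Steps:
R(H, m) = m*(4 + H) (R(H, m) = (4 + H)*(m + 0*m) = (4 + H)*(m + 0) = (4 + H)*m = m*(4 + H))
(R(-2*0, 5 - 1*2) + 153)**2 = ((5 - 1*2)*(4 - 2*0) + 153)**2 = ((5 - 2)*(4 + 0) + 153)**2 = (3*4 + 153)**2 = (12 + 153)**2 = 165**2 = 27225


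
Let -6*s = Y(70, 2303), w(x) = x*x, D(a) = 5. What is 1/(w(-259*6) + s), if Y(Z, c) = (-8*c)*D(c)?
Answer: 3/7290808 ≈ 4.1148e-7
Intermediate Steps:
w(x) = x**2
Y(Z, c) = -40*c (Y(Z, c) = -8*c*5 = -40*c)
s = 46060/3 (s = -(-20)*2303/3 = -1/6*(-92120) = 46060/3 ≈ 15353.)
1/(w(-259*6) + s) = 1/((-259*6)**2 + 46060/3) = 1/((-1554)**2 + 46060/3) = 1/(2414916 + 46060/3) = 1/(7290808/3) = 3/7290808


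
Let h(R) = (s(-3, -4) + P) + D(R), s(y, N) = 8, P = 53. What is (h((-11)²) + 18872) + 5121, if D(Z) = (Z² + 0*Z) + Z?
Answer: 38816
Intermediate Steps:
D(Z) = Z + Z² (D(Z) = (Z² + 0) + Z = Z² + Z = Z + Z²)
h(R) = 61 + R*(1 + R) (h(R) = (8 + 53) + R*(1 + R) = 61 + R*(1 + R))
(h((-11)²) + 18872) + 5121 = ((61 + (-11)²*(1 + (-11)²)) + 18872) + 5121 = ((61 + 121*(1 + 121)) + 18872) + 5121 = ((61 + 121*122) + 18872) + 5121 = ((61 + 14762) + 18872) + 5121 = (14823 + 18872) + 5121 = 33695 + 5121 = 38816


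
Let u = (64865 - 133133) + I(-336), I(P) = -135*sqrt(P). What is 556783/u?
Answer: -3167538487/388886952 + 8351745*I*sqrt(21)/129628984 ≈ -8.1451 + 0.29525*I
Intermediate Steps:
u = -68268 - 540*I*sqrt(21) (u = (64865 - 133133) - 540*I*sqrt(21) = -68268 - 540*I*sqrt(21) ≈ -68268.0 - 2474.6*I)
556783/u = 556783/(-68268 - 540*I*sqrt(21))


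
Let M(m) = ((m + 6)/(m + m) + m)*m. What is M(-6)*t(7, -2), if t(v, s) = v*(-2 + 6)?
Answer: 1008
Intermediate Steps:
M(m) = m*(m + (6 + m)/(2*m)) (M(m) = ((6 + m)/((2*m)) + m)*m = ((6 + m)*(1/(2*m)) + m)*m = ((6 + m)/(2*m) + m)*m = (m + (6 + m)/(2*m))*m = m*(m + (6 + m)/(2*m)))
t(v, s) = 4*v (t(v, s) = v*4 = 4*v)
M(-6)*t(7, -2) = (3 + (-6)**2 + (1/2)*(-6))*(4*7) = (3 + 36 - 3)*28 = 36*28 = 1008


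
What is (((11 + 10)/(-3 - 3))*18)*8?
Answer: -504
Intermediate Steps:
(((11 + 10)/(-3 - 3))*18)*8 = ((21/(-6))*18)*8 = ((21*(-⅙))*18)*8 = -7/2*18*8 = -63*8 = -504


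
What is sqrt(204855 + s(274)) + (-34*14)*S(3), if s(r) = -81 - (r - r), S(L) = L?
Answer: -1428 + sqrt(204774) ≈ -975.48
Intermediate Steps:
s(r) = -81 (s(r) = -81 - 1*0 = -81 + 0 = -81)
sqrt(204855 + s(274)) + (-34*14)*S(3) = sqrt(204855 - 81) - 34*14*3 = sqrt(204774) - 476*3 = sqrt(204774) - 1428 = -1428 + sqrt(204774)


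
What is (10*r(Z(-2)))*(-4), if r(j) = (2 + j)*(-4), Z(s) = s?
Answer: 0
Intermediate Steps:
r(j) = -8 - 4*j
(10*r(Z(-2)))*(-4) = (10*(-8 - 4*(-2)))*(-4) = (10*(-8 + 8))*(-4) = (10*0)*(-4) = 0*(-4) = 0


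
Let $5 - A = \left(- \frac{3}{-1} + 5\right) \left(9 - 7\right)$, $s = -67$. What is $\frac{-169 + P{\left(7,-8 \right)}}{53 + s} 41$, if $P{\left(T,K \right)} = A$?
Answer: $\frac{3690}{7} \approx 527.14$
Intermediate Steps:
$A = -11$ ($A = 5 - \left(- \frac{3}{-1} + 5\right) \left(9 - 7\right) = 5 - \left(\left(-3\right) \left(-1\right) + 5\right) 2 = 5 - \left(3 + 5\right) 2 = 5 - 8 \cdot 2 = 5 - 16 = -11$)
$P{\left(T,K \right)} = -11$
$\frac{-169 + P{\left(7,-8 \right)}}{53 + s} 41 = \frac{-169 - 11}{53 - 67} \cdot 41 = - \frac{180}{-14} \cdot 41 = \left(-180\right) \left(- \frac{1}{14}\right) 41 = \frac{90}{7} \cdot 41 = \frac{3690}{7}$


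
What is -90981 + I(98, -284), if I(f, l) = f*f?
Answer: -81377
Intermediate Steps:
I(f, l) = f²
-90981 + I(98, -284) = -90981 + 98² = -90981 + 9604 = -81377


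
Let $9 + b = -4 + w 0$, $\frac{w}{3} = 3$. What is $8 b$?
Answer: $-104$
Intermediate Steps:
$w = 9$ ($w = 3 \cdot 3 = 9$)
$b = -13$ ($b = -9 + \left(-4 + 9 \cdot 0\right) = -9 + \left(-4 + 0\right) = -9 - 4 = -13$)
$8 b = 8 \left(-13\right) = -104$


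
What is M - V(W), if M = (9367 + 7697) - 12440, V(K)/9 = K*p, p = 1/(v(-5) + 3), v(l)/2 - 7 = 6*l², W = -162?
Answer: 1467266/317 ≈ 4628.6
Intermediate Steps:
v(l) = 14 + 12*l² (v(l) = 14 + 2*(6*l²) = 14 + 12*l²)
p = 1/317 (p = 1/((14 + 12*(-5)²) + 3) = 1/((14 + 12*25) + 3) = 1/((14 + 300) + 3) = 1/(314 + 3) = 1/317 ≈ 0.0031546)
V(K) = 9*K/317 (V(K) = 9*(K*(1/317)) = 9*(K/317) = 9*K/317)
M = 4624 (M = 17064 - 12440 = 4624)
M - V(W) = 4624 - 9*(-162)/317 = 4624 - 1*(-1458/317) = 4624 + 1458/317 = 1467266/317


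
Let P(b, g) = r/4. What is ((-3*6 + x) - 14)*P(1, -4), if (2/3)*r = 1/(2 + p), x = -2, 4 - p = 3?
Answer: -17/4 ≈ -4.2500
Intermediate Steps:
p = 1 (p = 4 - 1*3 = 4 - 3 = 1)
r = 1/2 (r = 3/(2*(2 + 1)) = (3/2)/3 = (3/2)*(1/3) = 1/2 ≈ 0.50000)
P(b, g) = 1/8 (P(b, g) = (1/2)/4 = (1/2)*(1/4) = 1/8)
((-3*6 + x) - 14)*P(1, -4) = ((-3*6 - 2) - 14)*(1/8) = ((-18 - 2) - 14)*(1/8) = (-20 - 14)*(1/8) = -34*1/8 = -17/4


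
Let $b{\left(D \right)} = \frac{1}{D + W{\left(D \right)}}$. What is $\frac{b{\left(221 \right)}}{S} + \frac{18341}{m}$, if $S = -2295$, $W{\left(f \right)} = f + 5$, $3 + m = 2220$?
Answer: $\frac{6271795916}{758114235} \approx 8.2729$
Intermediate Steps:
$m = 2217$ ($m = -3 + 2220 = 2217$)
$W{\left(f \right)} = 5 + f$
$b{\left(D \right)} = \frac{1}{5 + 2 D}$ ($b{\left(D \right)} = \frac{1}{D + \left(5 + D\right)} = \frac{1}{5 + 2 D}$)
$\frac{b{\left(221 \right)}}{S} + \frac{18341}{m} = \frac{1}{\left(5 + 2 \cdot 221\right) \left(-2295\right)} + \frac{18341}{2217} = \frac{1}{5 + 442} \left(- \frac{1}{2295}\right) + 18341 \cdot \frac{1}{2217} = \frac{1}{447} \left(- \frac{1}{2295}\right) + \frac{18341}{2217} = - \frac{1}{1025865} + \frac{18341}{2217} = \frac{6271795916}{758114235}$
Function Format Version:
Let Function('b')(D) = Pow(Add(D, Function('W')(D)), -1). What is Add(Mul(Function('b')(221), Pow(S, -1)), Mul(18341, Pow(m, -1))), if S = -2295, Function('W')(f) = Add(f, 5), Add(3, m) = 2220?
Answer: Rational(6271795916, 758114235) ≈ 8.2729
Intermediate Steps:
m = 2217 (m = Add(-3, 2220) = 2217)
Function('W')(f) = Add(5, f)
Function('b')(D) = Pow(Add(5, Mul(2, D)), -1) (Function('b')(D) = Pow(Add(D, Add(5, D)), -1) = Pow(Add(5, Mul(2, D)), -1))
Add(Mul(Function('b')(221), Pow(S, -1)), Mul(18341, Pow(m, -1))) = Add(Mul(Pow(Add(5, Mul(2, 221)), -1), Pow(-2295, -1)), Mul(18341, Pow(2217, -1))) = Add(Mul(Pow(Add(5, 442), -1), Rational(-1, 2295)), Mul(18341, Rational(1, 2217))) = Add(Mul(Pow(447, -1), Rational(-1, 2295)), Rational(18341, 2217)) = Add(Mul(Rational(1, 447), Rational(-1, 2295)), Rational(18341, 2217)) = Add(Rational(-1, 1025865), Rational(18341, 2217)) = Rational(6271795916, 758114235)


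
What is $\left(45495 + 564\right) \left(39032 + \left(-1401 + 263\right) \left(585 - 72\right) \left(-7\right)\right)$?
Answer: $190020549810$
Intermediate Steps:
$\left(45495 + 564\right) \left(39032 + \left(-1401 + 263\right) \left(585 - 72\right) \left(-7\right)\right) = 46059 \left(39032 + \left(-1138\right) 513 \left(-7\right)\right) = 46059 \left(39032 - -4086558\right) = 46059 \left(39032 + 4086558\right) = 46059 \cdot 4125590 = 190020549810$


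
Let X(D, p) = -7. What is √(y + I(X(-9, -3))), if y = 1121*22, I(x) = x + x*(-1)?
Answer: √24662 ≈ 157.04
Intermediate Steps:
I(x) = 0 (I(x) = x - x = 0)
y = 24662
√(y + I(X(-9, -3))) = √(24662 + 0) = √24662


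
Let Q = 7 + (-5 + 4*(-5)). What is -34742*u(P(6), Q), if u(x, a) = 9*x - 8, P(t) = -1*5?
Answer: 1841326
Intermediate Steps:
Q = -18 (Q = 7 + (-5 - 20) = 7 - 25 = -18)
P(t) = -5
u(x, a) = -8 + 9*x
-34742*u(P(6), Q) = -34742*(-8 + 9*(-5)) = -34742*(-8 - 45) = -34742*(-53) = 1841326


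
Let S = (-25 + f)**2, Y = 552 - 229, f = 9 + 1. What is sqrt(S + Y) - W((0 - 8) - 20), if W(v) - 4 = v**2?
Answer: -788 + 2*sqrt(137) ≈ -764.59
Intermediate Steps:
f = 10
Y = 323
S = 225 (S = (-25 + 10)**2 = (-15)**2 = 225)
W(v) = 4 + v**2
sqrt(S + Y) - W((0 - 8) - 20) = sqrt(225 + 323) - (4 + ((0 - 8) - 20)**2) = sqrt(548) - (4 + (-8 - 20)**2) = 2*sqrt(137) - (4 + (-28)**2) = 2*sqrt(137) - (4 + 784) = 2*sqrt(137) - 1*788 = 2*sqrt(137) - 788 = -788 + 2*sqrt(137)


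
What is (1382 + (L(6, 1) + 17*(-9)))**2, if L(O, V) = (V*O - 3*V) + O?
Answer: 1532644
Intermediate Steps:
L(O, V) = O - 3*V + O*V (L(O, V) = (O*V - 3*V) + O = (-3*V + O*V) + O = O - 3*V + O*V)
(1382 + (L(6, 1) + 17*(-9)))**2 = (1382 + ((6 - 3*1 + 6*1) + 17*(-9)))**2 = (1382 + ((6 - 3 + 6) - 153))**2 = (1382 + (9 - 153))**2 = (1382 - 144)**2 = 1238**2 = 1532644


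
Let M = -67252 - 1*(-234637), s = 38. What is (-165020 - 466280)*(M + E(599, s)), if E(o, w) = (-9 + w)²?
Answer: -106201073800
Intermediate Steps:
M = 167385 (M = -67252 + 234637 = 167385)
(-165020 - 466280)*(M + E(599, s)) = (-165020 - 466280)*(167385 + (-9 + 38)²) = -631300*(167385 + 29²) = -631300*(167385 + 841) = -631300*168226 = -106201073800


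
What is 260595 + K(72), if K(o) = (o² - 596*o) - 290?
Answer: 222577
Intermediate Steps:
K(o) = -290 + o² - 596*o
260595 + K(72) = 260595 + (-290 + 72² - 596*72) = 260595 + (-290 + 5184 - 42912) = 260595 - 38018 = 222577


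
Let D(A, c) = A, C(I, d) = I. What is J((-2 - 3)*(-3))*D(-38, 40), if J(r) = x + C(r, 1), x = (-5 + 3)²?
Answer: -722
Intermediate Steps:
x = 4 (x = (-2)² = 4)
J(r) = 4 + r
J((-2 - 3)*(-3))*D(-38, 40) = (4 + (-2 - 3)*(-3))*(-38) = (4 - 5*(-3))*(-38) = (4 + 15)*(-38) = 19*(-38) = -722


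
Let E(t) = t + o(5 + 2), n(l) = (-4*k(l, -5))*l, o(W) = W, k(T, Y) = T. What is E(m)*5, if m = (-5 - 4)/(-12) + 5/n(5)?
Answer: 77/2 ≈ 38.500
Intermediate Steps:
n(l) = -4*l**2 (n(l) = (-4*l)*l = -4*l**2)
m = 7/10 (m = (-5 - 4)/(-12) + 5/((-4*5**2)) = -9*(-1/12) + 5/((-4*25)) = 3/4 + 5/(-100) = 3/4 + 5*(-1/100) = 3/4 - 1/20 = 7/10 ≈ 0.70000)
E(t) = 7 + t (E(t) = t + (5 + 2) = t + 7 = 7 + t)
E(m)*5 = (7 + 7/10)*5 = (77/10)*5 = 77/2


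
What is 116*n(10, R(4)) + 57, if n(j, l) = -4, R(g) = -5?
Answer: -407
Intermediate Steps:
116*n(10, R(4)) + 57 = 116*(-4) + 57 = -464 + 57 = -407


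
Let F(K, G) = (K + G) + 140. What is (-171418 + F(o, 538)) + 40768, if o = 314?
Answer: -129658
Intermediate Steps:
F(K, G) = 140 + G + K (F(K, G) = (G + K) + 140 = 140 + G + K)
(-171418 + F(o, 538)) + 40768 = (-171418 + (140 + 538 + 314)) + 40768 = (-171418 + 992) + 40768 = -170426 + 40768 = -129658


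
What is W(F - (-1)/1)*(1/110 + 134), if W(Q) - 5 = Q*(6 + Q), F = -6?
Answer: 0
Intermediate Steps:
W(Q) = 5 + Q*(6 + Q)
W(F - (-1)/1)*(1/110 + 134) = (5 + (-6 - (-1)/1)**2 + 6*(-6 - (-1)/1))*(1/110 + 134) = (5 + (-6 - (-1))**2 + 6*(-6 - (-1)))*(1/110 + 134) = (5 + (-6 - 1*(-1))**2 + 6*(-6 - 1*(-1)))*(14741/110) = (5 + (-6 + 1)**2 + 6*(-6 + 1))*(14741/110) = (5 + (-5)**2 + 6*(-5))*(14741/110) = (5 + 25 - 30)*(14741/110) = 0*(14741/110) = 0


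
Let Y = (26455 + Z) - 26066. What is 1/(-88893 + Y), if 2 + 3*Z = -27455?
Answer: -3/292969 ≈ -1.0240e-5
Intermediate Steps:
Z = -27457/3 (Z = -⅔ + (⅓)*(-27455) = -⅔ - 27455/3 = -27457/3 ≈ -9152.3)
Y = -26290/3 (Y = (26455 - 27457/3) - 26066 = 51908/3 - 26066 = -26290/3 ≈ -8763.3)
1/(-88893 + Y) = 1/(-88893 - 26290/3) = 1/(-292969/3) = -3/292969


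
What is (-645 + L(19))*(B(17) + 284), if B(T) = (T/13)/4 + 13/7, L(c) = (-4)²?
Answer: -65523559/364 ≈ -1.8001e+5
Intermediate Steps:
L(c) = 16
B(T) = 13/7 + T/52 (B(T) = (T*(1/13))*(¼) + 13*(⅐) = (T/13)*(¼) + 13/7 = T/52 + 13/7 = 13/7 + T/52)
(-645 + L(19))*(B(17) + 284) = (-645 + 16)*((13/7 + (1/52)*17) + 284) = -629*((13/7 + 17/52) + 284) = -629*(795/364 + 284) = -629*104171/364 = -65523559/364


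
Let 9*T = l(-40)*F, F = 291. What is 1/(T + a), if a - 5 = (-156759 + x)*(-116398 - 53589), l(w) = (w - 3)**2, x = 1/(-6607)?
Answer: 19821/528171216662530 ≈ 3.7528e-11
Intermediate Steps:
x = -1/6607 ≈ -0.00015135
l(w) = (-3 + w)**2
T = 179353/3 (T = ((-3 - 40)**2*291)/9 = ((-43)**2*291)/9 = (1849*291)/9 = (1/9)*538059 = 179353/3 ≈ 59784.)
a = 176056677225753/6607 (a = 5 + (-156759 - 1/6607)*(-116398 - 53589) = 5 - 1035706714/6607*(-169987) = 5 + 176056677192718/6607 = 176056677225753/6607 ≈ 2.6647e+10)
1/(T + a) = 1/(179353/3 + 176056677225753/6607) = 1/(528171216662530/19821) = 19821/528171216662530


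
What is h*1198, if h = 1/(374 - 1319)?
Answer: -1198/945 ≈ -1.2677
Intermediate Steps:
h = -1/945 (h = 1/(-945) = -1/945 ≈ -0.0010582)
h*1198 = -1/945*1198 = -1198/945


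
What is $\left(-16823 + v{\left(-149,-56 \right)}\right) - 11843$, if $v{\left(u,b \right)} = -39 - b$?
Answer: $-28649$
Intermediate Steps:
$\left(-16823 + v{\left(-149,-56 \right)}\right) - 11843 = \left(-16823 - -17\right) - 11843 = \left(-16823 + \left(-39 + 56\right)\right) - 11843 = \left(-16823 + 17\right) - 11843 = -16806 - 11843 = -28649$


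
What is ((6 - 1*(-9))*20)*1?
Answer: 300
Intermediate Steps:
((6 - 1*(-9))*20)*1 = ((6 + 9)*20)*1 = (15*20)*1 = 300*1 = 300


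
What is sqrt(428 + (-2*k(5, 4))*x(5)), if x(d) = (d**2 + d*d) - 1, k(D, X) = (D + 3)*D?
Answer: 6*I*sqrt(97) ≈ 59.093*I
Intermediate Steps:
k(D, X) = D*(3 + D) (k(D, X) = (3 + D)*D = D*(3 + D))
x(d) = -1 + 2*d**2 (x(d) = (d**2 + d**2) - 1 = 2*d**2 - 1 = -1 + 2*d**2)
sqrt(428 + (-2*k(5, 4))*x(5)) = sqrt(428 + (-10*(3 + 5))*(-1 + 2*5**2)) = sqrt(428 + (-10*8)*(-1 + 2*25)) = sqrt(428 + (-2*40)*(-1 + 50)) = sqrt(428 - 80*49) = sqrt(428 - 3920) = sqrt(-3492) = 6*I*sqrt(97)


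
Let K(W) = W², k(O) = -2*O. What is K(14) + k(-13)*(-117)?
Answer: -2846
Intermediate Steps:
K(14) + k(-13)*(-117) = 14² - 2*(-13)*(-117) = 196 + 26*(-117) = 196 - 3042 = -2846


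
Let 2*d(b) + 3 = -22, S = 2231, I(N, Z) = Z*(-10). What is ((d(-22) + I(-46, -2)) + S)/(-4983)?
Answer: -407/906 ≈ -0.44923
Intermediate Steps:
I(N, Z) = -10*Z
d(b) = -25/2 (d(b) = -3/2 + (1/2)*(-22) = -3/2 - 11 = -25/2)
((d(-22) + I(-46, -2)) + S)/(-4983) = ((-25/2 - 10*(-2)) + 2231)/(-4983) = ((-25/2 + 20) + 2231)*(-1/4983) = (15/2 + 2231)*(-1/4983) = (4477/2)*(-1/4983) = -407/906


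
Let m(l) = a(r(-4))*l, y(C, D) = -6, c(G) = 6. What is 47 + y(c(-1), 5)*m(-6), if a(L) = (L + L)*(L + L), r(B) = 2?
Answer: 623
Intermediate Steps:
a(L) = 4*L² (a(L) = (2*L)*(2*L) = 4*L²)
m(l) = 16*l (m(l) = (4*2²)*l = (4*4)*l = 16*l)
47 + y(c(-1), 5)*m(-6) = 47 - 96*(-6) = 47 - 6*(-96) = 47 + 576 = 623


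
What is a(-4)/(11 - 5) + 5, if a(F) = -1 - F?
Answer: 11/2 ≈ 5.5000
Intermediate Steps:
a(-4)/(11 - 5) + 5 = (-1 - 1*(-4))/(11 - 5) + 5 = (-1 + 4)/6 + 5 = (1/6)*3 + 5 = 1/2 + 5 = 11/2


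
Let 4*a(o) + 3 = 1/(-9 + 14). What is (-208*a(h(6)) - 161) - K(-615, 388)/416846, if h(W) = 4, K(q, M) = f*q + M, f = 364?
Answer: -15489891/1042115 ≈ -14.864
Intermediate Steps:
K(q, M) = M + 364*q (K(q, M) = 364*q + M = M + 364*q)
a(o) = -7/10 (a(o) = -¾ + 1/(4*(-9 + 14)) = -¾ + (¼)/5 = -¾ + (¼)*(⅕) = -¾ + 1/20 = -7/10)
(-208*a(h(6)) - 161) - K(-615, 388)/416846 = (-208*(-7/10) - 161) - (388 + 364*(-615))/416846 = (728/5 - 161) - (388 - 223860)/416846 = -77/5 - (-223472)/416846 = -77/5 - 1*(-111736/208423) = -77/5 + 111736/208423 = -15489891/1042115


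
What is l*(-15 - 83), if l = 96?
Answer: -9408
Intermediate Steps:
l*(-15 - 83) = 96*(-15 - 83) = 96*(-98) = -9408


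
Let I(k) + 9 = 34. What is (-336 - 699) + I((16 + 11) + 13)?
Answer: -1010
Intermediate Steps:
I(k) = 25 (I(k) = -9 + 34 = 25)
(-336 - 699) + I((16 + 11) + 13) = (-336 - 699) + 25 = -1035 + 25 = -1010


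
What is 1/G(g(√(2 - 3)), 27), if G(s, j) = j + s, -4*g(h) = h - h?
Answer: 1/27 ≈ 0.037037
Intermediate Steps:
g(h) = 0 (g(h) = -(h - h)/4 = -¼*0 = 0)
1/G(g(√(2 - 3)), 27) = 1/(27 + 0) = 1/27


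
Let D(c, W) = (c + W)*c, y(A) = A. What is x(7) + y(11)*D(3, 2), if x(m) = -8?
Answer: 157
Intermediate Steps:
D(c, W) = c*(W + c) (D(c, W) = (W + c)*c = c*(W + c))
x(7) + y(11)*D(3, 2) = -8 + 11*(3*(2 + 3)) = -8 + 11*(3*5) = -8 + 11*15 = -8 + 165 = 157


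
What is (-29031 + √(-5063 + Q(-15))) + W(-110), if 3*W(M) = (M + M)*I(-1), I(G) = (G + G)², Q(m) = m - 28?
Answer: -87973/3 + I*√5106 ≈ -29324.0 + 71.456*I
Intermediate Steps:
Q(m) = -28 + m
I(G) = 4*G² (I(G) = (2*G)² = 4*G²)
W(M) = 8*M/3 (W(M) = ((M + M)*(4*(-1)²))/3 = ((2*M)*(4*1))/3 = ((2*M)*4)/3 = (8*M)/3 = 8*M/3)
(-29031 + √(-5063 + Q(-15))) + W(-110) = (-29031 + √(-5063 + (-28 - 15))) + (8/3)*(-110) = (-29031 + √(-5063 - 43)) - 880/3 = (-29031 + √(-5106)) - 880/3 = (-29031 + I*√5106) - 880/3 = -87973/3 + I*√5106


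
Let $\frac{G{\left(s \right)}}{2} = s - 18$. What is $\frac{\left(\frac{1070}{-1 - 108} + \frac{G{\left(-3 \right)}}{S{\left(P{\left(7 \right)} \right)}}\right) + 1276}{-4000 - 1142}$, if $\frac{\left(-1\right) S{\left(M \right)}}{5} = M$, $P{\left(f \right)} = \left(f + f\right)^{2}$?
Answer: $- \frac{9661307}{39233460} \approx -0.24625$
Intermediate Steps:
$G{\left(s \right)} = -36 + 2 s$ ($G{\left(s \right)} = 2 \left(s - 18\right) = 2 \left(-18 + s\right) = -36 + 2 s$)
$P{\left(f \right)} = 4 f^{2}$ ($P{\left(f \right)} = \left(2 f\right)^{2} = 4 f^{2}$)
$S{\left(M \right)} = - 5 M$
$\frac{\left(\frac{1070}{-1 - 108} + \frac{G{\left(-3 \right)}}{S{\left(P{\left(7 \right)} \right)}}\right) + 1276}{-4000 - 1142} = \frac{\left(\frac{1070}{-1 - 108} + \frac{-36 + 2 \left(-3\right)}{\left(-5\right) 4 \cdot 7^{2}}\right) + 1276}{-4000 - 1142} = \frac{\left(\frac{1070}{-1 - 108} + \frac{-36 - 6}{\left(-5\right) 4 \cdot 49}\right) + 1276}{-5142} = \left(\left(\frac{1070}{-109} - \frac{42}{\left(-5\right) 196}\right) + 1276\right) \left(- \frac{1}{5142}\right) = \left(\left(1070 \left(- \frac{1}{109}\right) - \frac{42}{-980}\right) + 1276\right) \left(- \frac{1}{5142}\right) = \left(\left(- \frac{1070}{109} - - \frac{3}{70}\right) + 1276\right) \left(- \frac{1}{5142}\right) = \left(\left(- \frac{1070}{109} + \frac{3}{70}\right) + 1276\right) \left(- \frac{1}{5142}\right) = \left(- \frac{74573}{7630} + 1276\right) \left(- \frac{1}{5142}\right) = \frac{9661307}{7630} \left(- \frac{1}{5142}\right) = - \frac{9661307}{39233460}$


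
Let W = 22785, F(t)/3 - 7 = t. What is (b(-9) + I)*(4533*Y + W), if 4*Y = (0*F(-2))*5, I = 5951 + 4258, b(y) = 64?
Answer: 234070305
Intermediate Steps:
F(t) = 21 + 3*t
I = 10209
Y = 0 (Y = ((0*(21 + 3*(-2)))*5)/4 = ((0*(21 - 6))*5)/4 = ((0*15)*5)/4 = (0*5)/4 = (¼)*0 = 0)
(b(-9) + I)*(4533*Y + W) = (64 + 10209)*(4533*0 + 22785) = 10273*(0 + 22785) = 10273*22785 = 234070305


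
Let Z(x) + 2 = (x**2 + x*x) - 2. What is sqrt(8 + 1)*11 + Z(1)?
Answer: 31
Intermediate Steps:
Z(x) = -4 + 2*x**2 (Z(x) = -2 + ((x**2 + x*x) - 2) = -2 + ((x**2 + x**2) - 2) = -2 + (2*x**2 - 2) = -2 + (-2 + 2*x**2) = -4 + 2*x**2)
sqrt(8 + 1)*11 + Z(1) = sqrt(8 + 1)*11 + (-4 + 2*1**2) = sqrt(9)*11 + (-4 + 2*1) = 3*11 + (-4 + 2) = 33 - 2 = 31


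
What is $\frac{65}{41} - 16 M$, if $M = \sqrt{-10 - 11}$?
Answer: $\frac{65}{41} - 16 i \sqrt{21} \approx 1.5854 - 73.321 i$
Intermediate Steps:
$M = i \sqrt{21}$ ($M = \sqrt{-21} = i \sqrt{21} \approx 4.5826 i$)
$\frac{65}{41} - 16 M = \frac{65}{41} - 16 i \sqrt{21}$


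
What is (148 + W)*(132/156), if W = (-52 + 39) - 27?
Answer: 1188/13 ≈ 91.385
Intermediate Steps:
W = -40 (W = -13 - 27 = -40)
(148 + W)*(132/156) = (148 - 40)*(132/156) = 108*(132*(1/156)) = 108*(11/13) = 1188/13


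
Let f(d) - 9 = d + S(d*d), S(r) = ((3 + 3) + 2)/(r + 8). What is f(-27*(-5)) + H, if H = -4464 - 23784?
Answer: -512420224/18233 ≈ -28104.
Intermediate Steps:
H = -28248
S(r) = 8/(8 + r) (S(r) = (6 + 2)/(8 + r) = 8/(8 + r))
f(d) = 9 + d + 8/(8 + d**2) (f(d) = 9 + (d + 8/(8 + d*d)) = 9 + (d + 8/(8 + d**2)) = 9 + d + 8/(8 + d**2))
f(-27*(-5)) + H = (8 + (8 + (-27*(-5))**2)*(9 - 27*(-5)))/(8 + (-27*(-5))**2) - 28248 = (8 + (8 + 135**2)*(9 + 135))/(8 + 135**2) - 28248 = (8 + (8 + 18225)*144)/(8 + 18225) - 28248 = (8 + 18233*144)/18233 - 28248 = (8 + 2625552)/18233 - 28248 = (1/18233)*2625560 - 28248 = 2625560/18233 - 28248 = -512420224/18233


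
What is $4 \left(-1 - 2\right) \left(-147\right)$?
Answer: $1764$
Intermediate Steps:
$4 \left(-1 - 2\right) \left(-147\right) = 4 \left(-3\right) \left(-147\right) = \left(-12\right) \left(-147\right) = 1764$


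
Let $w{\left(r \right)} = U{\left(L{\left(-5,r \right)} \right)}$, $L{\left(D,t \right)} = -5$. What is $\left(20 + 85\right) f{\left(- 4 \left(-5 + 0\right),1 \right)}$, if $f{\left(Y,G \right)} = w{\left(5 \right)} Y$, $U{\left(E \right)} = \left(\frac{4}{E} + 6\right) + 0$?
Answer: $10920$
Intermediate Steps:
$U{\left(E \right)} = 6 + \frac{4}{E}$ ($U{\left(E \right)} = \left(6 + \frac{4}{E}\right) + 0 = 6 + \frac{4}{E}$)
$w{\left(r \right)} = \frac{26}{5}$ ($w{\left(r \right)} = 6 + \frac{4}{-5} = 6 + 4 \left(- \frac{1}{5}\right) = 6 - \frac{4}{5} = \frac{26}{5}$)
$f{\left(Y,G \right)} = \frac{26 Y}{5}$
$\left(20 + 85\right) f{\left(- 4 \left(-5 + 0\right),1 \right)} = \left(20 + 85\right) \frac{26 \left(- 4 \left(-5 + 0\right)\right)}{5} = 105 \frac{26 \left(\left(-4\right) \left(-5\right)\right)}{5} = 105 \cdot \frac{26}{5} \cdot 20 = 105 \cdot 104 = 10920$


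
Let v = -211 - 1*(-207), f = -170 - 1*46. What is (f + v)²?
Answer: 48400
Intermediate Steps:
f = -216 (f = -170 - 46 = -216)
v = -4 (v = -211 + 207 = -4)
(f + v)² = (-216 - 4)² = (-220)² = 48400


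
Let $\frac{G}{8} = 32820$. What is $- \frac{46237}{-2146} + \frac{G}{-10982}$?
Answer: $- \frac{27839513}{11783686} \approx -2.3625$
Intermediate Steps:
$G = 262560$ ($G = 8 \cdot 32820 = 262560$)
$- \frac{46237}{-2146} + \frac{G}{-10982} = - \frac{46237}{-2146} + \frac{262560}{-10982} = \left(-46237\right) \left(- \frac{1}{2146}\right) + 262560 \left(- \frac{1}{10982}\right) = \frac{46237}{2146} - \frac{131280}{5491} = - \frac{27839513}{11783686}$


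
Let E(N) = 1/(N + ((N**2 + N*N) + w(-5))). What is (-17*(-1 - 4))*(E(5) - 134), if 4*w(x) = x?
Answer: -489702/43 ≈ -11388.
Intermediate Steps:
w(x) = x/4
E(N) = 1/(-5/4 + N + 2*N**2) (E(N) = 1/(N + ((N**2 + N*N) + (1/4)*(-5))) = 1/(N + ((N**2 + N**2) - 5/4)) = 1/(N + (2*N**2 - 5/4)) = 1/(N + (-5/4 + 2*N**2)) = 1/(-5/4 + N + 2*N**2))
(-17*(-1 - 4))*(E(5) - 134) = (-17*(-1 - 4))*(4/(-5 + 4*5 + 8*5**2) - 134) = (-17*(-5))*(4/(-5 + 20 + 8*25) - 134) = 85*(4/(-5 + 20 + 200) - 134) = 85*(4/215 - 134) = 85*(-28806/215) = -489702/43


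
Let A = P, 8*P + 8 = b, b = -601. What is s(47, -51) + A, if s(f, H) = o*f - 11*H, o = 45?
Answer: 20799/8 ≈ 2599.9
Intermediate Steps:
s(f, H) = -11*H + 45*f (s(f, H) = 45*f - 11*H = -11*H + 45*f)
P = -609/8 (P = -1 + (1/8)*(-601) = -1 - 601/8 = -609/8 ≈ -76.125)
A = -609/8 ≈ -76.125
s(47, -51) + A = (-11*(-51) + 45*47) - 609/8 = (561 + 2115) - 609/8 = 2676 - 609/8 = 20799/8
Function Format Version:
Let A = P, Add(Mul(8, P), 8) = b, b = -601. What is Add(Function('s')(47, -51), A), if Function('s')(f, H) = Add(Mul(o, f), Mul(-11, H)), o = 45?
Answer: Rational(20799, 8) ≈ 2599.9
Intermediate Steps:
Function('s')(f, H) = Add(Mul(-11, H), Mul(45, f)) (Function('s')(f, H) = Add(Mul(45, f), Mul(-11, H)) = Add(Mul(-11, H), Mul(45, f)))
P = Rational(-609, 8) (P = Add(-1, Mul(Rational(1, 8), -601)) = Add(-1, Rational(-601, 8)) = Rational(-609, 8) ≈ -76.125)
A = Rational(-609, 8) ≈ -76.125
Add(Function('s')(47, -51), A) = Add(Add(Mul(-11, -51), Mul(45, 47)), Rational(-609, 8)) = Add(Add(561, 2115), Rational(-609, 8)) = Add(2676, Rational(-609, 8)) = Rational(20799, 8)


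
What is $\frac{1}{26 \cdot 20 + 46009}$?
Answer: $\frac{1}{46529} \approx 2.1492 \cdot 10^{-5}$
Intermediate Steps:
$\frac{1}{26 \cdot 20 + 46009} = \frac{1}{520 + 46009} = \frac{1}{46529}$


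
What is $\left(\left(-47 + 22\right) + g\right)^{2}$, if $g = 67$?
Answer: $1764$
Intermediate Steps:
$\left(\left(-47 + 22\right) + g\right)^{2} = \left(\left(-47 + 22\right) + 67\right)^{2} = \left(-25 + 67\right)^{2} = 42^{2} = 1764$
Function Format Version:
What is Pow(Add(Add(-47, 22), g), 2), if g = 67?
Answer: 1764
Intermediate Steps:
Pow(Add(Add(-47, 22), g), 2) = Pow(Add(Add(-47, 22), 67), 2) = Pow(Add(-25, 67), 2) = Pow(42, 2) = 1764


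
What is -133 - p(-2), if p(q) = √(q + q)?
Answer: -133 - 2*I ≈ -133.0 - 2.0*I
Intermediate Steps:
p(q) = √2*√q (p(q) = √(2*q) = √2*√q)
-133 - p(-2) = -133 - √2*√(-2) = -133 - √2*I*√2 = -133 - 2*I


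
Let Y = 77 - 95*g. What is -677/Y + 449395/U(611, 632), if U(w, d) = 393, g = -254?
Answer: 3626079568/3171117 ≈ 1143.5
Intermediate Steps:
Y = 24207 (Y = 77 - 95*(-254) = 77 + 24130 = 24207)
-677/Y + 449395/U(611, 632) = -677/24207 + 449395/393 = 3626079568/3171117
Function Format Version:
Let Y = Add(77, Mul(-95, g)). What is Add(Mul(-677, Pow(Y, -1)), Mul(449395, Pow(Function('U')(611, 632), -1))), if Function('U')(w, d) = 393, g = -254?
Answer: Rational(3626079568, 3171117) ≈ 1143.5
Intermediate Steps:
Y = 24207 (Y = Add(77, Mul(-95, -254)) = Add(77, 24130) = 24207)
Add(Mul(-677, Pow(Y, -1)), Mul(449395, Pow(Function('U')(611, 632), -1))) = Add(Mul(-677, Pow(24207, -1)), Mul(449395, Pow(393, -1))) = Add(Mul(-677, Rational(1, 24207)), Mul(449395, Rational(1, 393))) = Add(Rational(-677, 24207), Rational(449395, 393)) = Rational(3626079568, 3171117)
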